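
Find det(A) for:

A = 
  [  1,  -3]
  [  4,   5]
For a 2×2 matrix, det = ad - bc = (1)(5) - (-3)(4) = 17

det(A) = 17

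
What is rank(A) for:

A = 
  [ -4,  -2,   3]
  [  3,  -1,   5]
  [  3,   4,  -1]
Row reduce:
R2 → R2 + (3/4)·R1
R3 → R3 + (3/4)·R1
R3 → R3 + (1)·R2
REF = 
  [  -4,   -2,    3]
  [   0, -5/2, 29/4]
  [   0,    0, 17/2]
Pivot columns: 1, 2, 3 → 3 pivots.

rank(A) = 3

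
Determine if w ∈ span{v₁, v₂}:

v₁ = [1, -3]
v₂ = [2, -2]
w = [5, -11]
Yes

Form the augmented matrix and row-reduce:
[v₁|v₂|w] = 
  [  1,   2,   5]
  [ -3,  -2, -11]
R2 → R2 + (3)·R1
REF = 
  [  1,   2,   5]
  [  0,   4,   4]

No row of the form [0 0 | nonzero], so the system is consistent. Back-substitution gives c₁ = 3, c₂ = 1: w = (3)·v₁ + (1)·v₂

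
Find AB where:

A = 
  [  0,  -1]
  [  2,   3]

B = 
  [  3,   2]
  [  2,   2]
AB = 
  [ -2,  -2]
  [ 12,  10]

A is 2×2 and B is 2×2, so AB is 2×2. Each entry is (row of A)·(column of B):
AB[1,1] = (0)(3) + (-1)(2) = -2
AB[1,2] = (0)(2) + (-1)(2) = -2
AB[2,1] = (2)(3) + (3)(2) = 12
AB[2,2] = (2)(2) + (3)(2) = 10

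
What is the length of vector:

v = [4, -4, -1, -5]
7.616

||v||₂ = √((4)² + (-4)² + (-1)² + (-5)²) = √58 = 7.616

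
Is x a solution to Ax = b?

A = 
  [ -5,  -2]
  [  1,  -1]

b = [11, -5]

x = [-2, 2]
No

Ax = [6, -4] ≠ b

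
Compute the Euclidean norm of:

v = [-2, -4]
4.472

||v||₂ = √((-2)² + (-4)²) = √20 = 4.472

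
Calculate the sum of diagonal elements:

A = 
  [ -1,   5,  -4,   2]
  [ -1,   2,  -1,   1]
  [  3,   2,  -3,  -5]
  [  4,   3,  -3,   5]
3

tr(A) = -1 + 2 + -3 + 5 = 3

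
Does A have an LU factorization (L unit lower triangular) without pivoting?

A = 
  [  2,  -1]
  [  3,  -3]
Yes.
A[1,1] = 2 ≠ 0, so Gaussian elimination proceeds without a row swap: multiplier ℓ₂₁ = (3)/(2) = 3/2, and U[2,2] = -3 - (3/2)(-1) = -3/2.
L = 
  [  1,   0]
  [3/2,   1]
U = 
  [   2,   -1]
  [   0, -3/2]
Check row 2 of LU: [(3/2)(2), (3/2)(-1) + (-3/2)] = [3, -3] = row 2 of A ✓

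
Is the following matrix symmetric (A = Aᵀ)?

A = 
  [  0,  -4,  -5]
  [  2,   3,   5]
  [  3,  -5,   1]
No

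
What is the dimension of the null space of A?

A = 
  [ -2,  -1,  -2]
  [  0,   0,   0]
nullity(A) = 2

Row reduce:
(no row operations needed)
REF = 
  [ -2,  -1,  -2]
  [  0,   0,   0]
Pivot columns: 1 → 1 pivot.
rank(A) = 1, so nullity(A) = 3 - 1 = 2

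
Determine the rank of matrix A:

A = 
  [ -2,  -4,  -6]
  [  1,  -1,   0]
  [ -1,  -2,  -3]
Row reduce:
R2 → R2 + (1/2)·R1
R3 → R3 - (1/2)·R1
REF = 
  [ -2,  -4,  -6]
  [  0,  -3,  -3]
  [  0,   0,   0]
Pivot columns: 1, 2 → 2 pivots.

rank(A) = 2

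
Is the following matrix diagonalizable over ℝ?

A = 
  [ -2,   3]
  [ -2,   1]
No

tr(A) = -1, det(A) = 4
Characteristic polynomial: λ² - tr(A)λ + det(A) = λ² + λ + 4
λ² + λ + 4 = 0  ⇒  λ = (-1 ± √((1)² - 4·(4)))/2 = (-1 ± √(-15))/2
  = (-1 + i√15)/2,  (-1 - i√15)/2
Eigenvalues: (-1 + i√15)/2, (-1 - i√15)/2  (≈ -0.5 + 1.936i, -0.5 - 1.936i)
Has complex eigenvalues (not diagonalizable over ℝ).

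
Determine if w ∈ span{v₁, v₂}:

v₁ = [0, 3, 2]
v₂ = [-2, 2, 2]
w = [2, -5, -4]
Yes

Form the augmented matrix and row-reduce:
[v₁|v₂|w] = 
  [  0,  -2,   2]
  [  3,   2,  -5]
  [  2,   2,  -4]
Swap R1 ↔ R2
R3 → R3 - (2/3)·R1
R3 → R3 + (1/3)·R2
REF = 
  [  3,   2,  -5]
  [  0,  -2,   2]
  [  0,   0,   0]

No row of the form [0 0 | nonzero], so the system is consistent. Back-substitution gives c₁ = -1, c₂ = -1: w = (-1)·v₁ + (-1)·v₂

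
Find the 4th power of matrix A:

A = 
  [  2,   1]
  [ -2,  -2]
A^4 = 
  [  4,   0]
  [  0,   4]

A² = A·A:
A²[1,1] = (2)(2) + (1)(-2) = 2
A²[1,2] = (2)(1) + (1)(-2) = 0
A²[2,1] = (-2)(2) + (-2)(-2) = 0
A²[2,2] = (-2)(1) + (-2)(-2) = 2
A² = 
  [  2,   0]
  [  0,   2]

A^3 = A^2·A:
A^3[1,1] = (2)(2) + (0)(-2) = 4
A^3[1,2] = (2)(1) + (0)(-2) = 2
A^3[2,1] = (0)(2) + (2)(-2) = -4
A^3[2,2] = (0)(1) + (2)(-2) = -4
A^3 = 
  [  4,   2]
  [ -4,  -4]

A^4 = A^3·A:
A^4[1,1] = (4)(2) + (2)(-2) = 4
A^4[1,2] = (4)(1) + (2)(-2) = 0
A^4[2,1] = (-4)(2) + (-4)(-2) = 0
A^4[2,2] = (-4)(1) + (-4)(-2) = 4
A^4 = 
  [  4,   0]
  [  0,   4]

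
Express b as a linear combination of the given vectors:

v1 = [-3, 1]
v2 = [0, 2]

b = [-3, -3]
c1 = 1, c2 = -2

b = 1·v1 + -2·v2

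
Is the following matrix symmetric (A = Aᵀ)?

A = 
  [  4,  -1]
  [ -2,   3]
No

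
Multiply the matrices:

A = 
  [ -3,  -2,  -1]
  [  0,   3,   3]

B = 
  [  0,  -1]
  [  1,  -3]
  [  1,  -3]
A is 2×3 and B is 3×2, so AB is 2×2. Each entry is (row of A)·(column of B):
AB[1,1] = (-3)(0) + (-2)(1) + (-1)(1) = -3
AB[1,2] = (-3)(-1) + (-2)(-3) + (-1)(-3) = 12
AB[2,1] = (0)(0) + (3)(1) + (3)(1) = 6
AB[2,2] = (0)(-1) + (3)(-3) + (3)(-3) = -18

AB = 
  [ -3,  12]
  [  6, -18]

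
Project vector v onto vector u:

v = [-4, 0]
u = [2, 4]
v·u = (-4)(2) + (0)(4) = -8
u·u = (2)² + (4)² = 20
proj_u(v) = (v·u / u·u) × u = (-8/20) × u = (-2/5) × u

proj_u(v) = [-4/5, -8/5]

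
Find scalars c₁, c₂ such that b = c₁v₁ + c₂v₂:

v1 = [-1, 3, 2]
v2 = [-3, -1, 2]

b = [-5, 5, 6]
c1 = 2, c2 = 1

b = 2·v1 + 1·v2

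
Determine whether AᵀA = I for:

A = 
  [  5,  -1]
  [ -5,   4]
No

AᵀA = 
  [ 50, -25]
  [-25,  17]
≠ I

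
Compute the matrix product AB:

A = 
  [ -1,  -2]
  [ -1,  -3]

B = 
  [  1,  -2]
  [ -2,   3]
A is 2×2 and B is 2×2, so AB is 2×2. Each entry is (row of A)·(column of B):
AB[1,1] = (-1)(1) + (-2)(-2) = 3
AB[1,2] = (-1)(-2) + (-2)(3) = -4
AB[2,1] = (-1)(1) + (-3)(-2) = 5
AB[2,2] = (-1)(-2) + (-3)(3) = -7

AB = 
  [  3,  -4]
  [  5,  -7]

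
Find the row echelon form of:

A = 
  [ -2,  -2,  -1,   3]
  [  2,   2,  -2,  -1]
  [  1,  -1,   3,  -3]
Row operations:
R2 → R2 + (1)·R1
R3 → R3 + (1/2)·R1
Swap R2 ↔ R3

Resulting echelon form:
REF = 
  [  -2,   -2,   -1,    3]
  [   0,   -2,  5/2, -3/2]
  [   0,    0,   -3,    2]

Rank = 3 (number of non-zero pivot rows).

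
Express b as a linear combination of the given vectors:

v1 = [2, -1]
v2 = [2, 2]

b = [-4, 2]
c1 = -2, c2 = 0

b = -2·v1 + 0·v2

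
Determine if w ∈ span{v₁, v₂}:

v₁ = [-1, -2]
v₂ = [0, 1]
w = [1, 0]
Yes

Form the augmented matrix and row-reduce:
[v₁|v₂|w] = 
  [ -1,   0,   1]
  [ -2,   1,   0]
R2 → R2 - (2)·R1
REF = 
  [ -1,   0,   1]
  [  0,   1,  -2]

No row of the form [0 0 | nonzero], so the system is consistent. Back-substitution gives c₁ = -1, c₂ = -2: w = (-1)·v₁ + (-2)·v₂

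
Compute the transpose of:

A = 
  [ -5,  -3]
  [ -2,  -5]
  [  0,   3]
Aᵀ = 
  [ -5,  -2,   0]
  [ -3,  -5,   3]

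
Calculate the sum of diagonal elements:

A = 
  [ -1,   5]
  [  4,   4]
3

tr(A) = -1 + 4 = 3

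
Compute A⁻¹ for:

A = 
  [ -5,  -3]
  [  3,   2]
det(A) = (-5)(2) - (-3)(3) = -1
For a 2×2 matrix, A⁻¹ = (1/det(A)) · [[d, -b], [-c, a]]
    = (-1) · [[2, 3], [-3, -5]]

A⁻¹ = 
  [ -2,  -3]
  [  3,   5]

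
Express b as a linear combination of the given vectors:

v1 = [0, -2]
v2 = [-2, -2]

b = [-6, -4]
c1 = -1, c2 = 3

b = -1·v1 + 3·v2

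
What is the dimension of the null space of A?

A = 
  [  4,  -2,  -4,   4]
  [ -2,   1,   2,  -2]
nullity(A) = 3

Row reduce:
R2 → R2 + (1/2)·R1
REF = 
  [  4,  -2,  -4,   4]
  [  0,   0,   0,   0]
Pivot columns: 1 → 1 pivot.
rank(A) = 1, so nullity(A) = 4 - 1 = 3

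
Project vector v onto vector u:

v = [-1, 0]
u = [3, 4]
v·u = (-1)(3) + (0)(4) = -3
u·u = (3)² + (4)² = 25
proj_u(v) = (v·u / u·u) × u = (-3/25) × u

proj_u(v) = [-9/25, -12/25]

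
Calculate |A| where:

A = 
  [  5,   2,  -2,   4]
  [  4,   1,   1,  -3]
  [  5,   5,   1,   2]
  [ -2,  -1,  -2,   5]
-53

Cofactor expansion along row 1: det(A) = a₁₁M₁₁ - a₁₂M₁₂ + a₁₃M₁₃ - a₁₄M₁₄

M₁₁ = det[[1, 1, -3]; [5, 1, 2]; [-1, -2, 5]]
  = (1)·((1)(5) - (2)(-2)) - (1)·((5)(5) - (2)(-1)) + (-3)·((5)(-2) - (1)(-1))
  = (1)(9) - (1)(27) + (-3)(-9)
  = 9
M₁₂ = det[[4, 1, -3]; [5, 1, 2]; [-2, -2, 5]]
  = (4)·((1)(5) - (2)(-2)) - (1)·((5)(5) - (2)(-2)) + (-3)·((5)(-2) - (1)(-2))
  = (4)(9) - (1)(29) + (-3)(-8)
  = 31
M₁₃ = det[[4, 1, -3]; [5, 5, 2]; [-2, -1, 5]]
  = (4)·((5)(5) - (2)(-1)) - (1)·((5)(5) - (2)(-2)) + (-3)·((5)(-1) - (5)(-2))
  = (4)(27) - (1)(29) + (-3)(5)
  = 64
M₁₄ = det[[4, 1, 1]; [5, 5, 1]; [-2, -1, -2]]
  = (4)·((5)(-2) - (1)(-1)) - (1)·((5)(-2) - (1)(-2)) + (1)·((5)(-1) - (5)(-2))
  = (4)(-9) - (1)(-8) + (1)(5)
  = -23

det(A) = (5)(9) - (2)(31) + (-2)(64) - (4)(-23) = -53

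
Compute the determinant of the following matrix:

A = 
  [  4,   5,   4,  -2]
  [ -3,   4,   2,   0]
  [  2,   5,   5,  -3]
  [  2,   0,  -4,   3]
-55

Cofactor expansion along row 1: det(A) = a₁₁M₁₁ - a₁₂M₁₂ + a₁₃M₁₃ - a₁₄M₁₄

M₁₁ = det[[4, 2, 0]; [5, 5, -3]; [0, -4, 3]]
  = (4)·((5)(3) - (-3)(-4)) - (2)·((5)(3) - (-3)(0)) + (0)·((5)(-4) - (5)(0))
  = (4)(3) - (2)(15) + (0)(-20)
  = -18
M₁₂ = det[[-3, 2, 0]; [2, 5, -3]; [2, -4, 3]]
  = (-3)·((5)(3) - (-3)(-4)) - (2)·((2)(3) - (-3)(2)) + (0)·((2)(-4) - (5)(2))
  = (-3)(3) - (2)(12) + (0)(-18)
  = -33
M₁₃ = det[[-3, 4, 0]; [2, 5, -3]; [2, 0, 3]]
  = (-3)·((5)(3) - (-3)(0)) - (4)·((2)(3) - (-3)(2)) + (0)·((2)(0) - (5)(2))
  = (-3)(15) - (4)(12) + (0)(-10)
  = -93
M₁₄ = det[[-3, 4, 2]; [2, 5, 5]; [2, 0, -4]]
  = (-3)·((5)(-4) - (5)(0)) - (4)·((2)(-4) - (5)(2)) + (2)·((2)(0) - (5)(2))
  = (-3)(-20) - (4)(-18) + (2)(-10)
  = 112

det(A) = (4)(-18) - (5)(-33) + (4)(-93) - (-2)(112) = -55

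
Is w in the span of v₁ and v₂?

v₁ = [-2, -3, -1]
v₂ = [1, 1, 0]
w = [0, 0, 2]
No

Form the augmented matrix and row-reduce:
[v₁|v₂|w] = 
  [ -2,   1,   0]
  [ -3,   1,   0]
  [ -1,   0,   2]
R2 → R2 - (3/2)·R1
R3 → R3 - (1/2)·R1
R3 → R3 - (1)·R2
REF = 
  [  -2,    1,    0]
  [   0, -1/2,    0]
  [   0,    0,    2]

Row 3 reads [0 0 | 2], i.e. 0 = 2, so the system is inconsistent and w ∉ span{v₁, v₂}.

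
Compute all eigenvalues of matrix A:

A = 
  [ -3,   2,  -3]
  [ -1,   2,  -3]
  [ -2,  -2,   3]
Characteristic polynomial: det(λI - A) = λ³ - 2λ² - 19λ
The constant term is 0, so λ = 0 is a root: p(λ) = λ(λ² - 2λ - 19)
λ² - 2λ - 19 = 0  ⇒  λ = (2 ± √((-2)² - 4·(-19)))/2 = (2 ± √(80))/2
  = 1 + 2√5,  1 - 2√5

λ = 0, 1 + 2√5, 1 - 2√5  (≈ 0, 5.472, -3.472)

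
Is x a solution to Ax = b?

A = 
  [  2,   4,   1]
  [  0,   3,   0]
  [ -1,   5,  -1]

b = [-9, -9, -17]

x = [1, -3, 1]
Yes

Ax = [-9, -9, -17] = b ✓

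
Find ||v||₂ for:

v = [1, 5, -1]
5.196

||v||₂ = √((1)² + (5)² + (-1)²) = √27 = 5.196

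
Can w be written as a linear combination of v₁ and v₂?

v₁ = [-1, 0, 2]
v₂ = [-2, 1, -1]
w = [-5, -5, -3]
No

Form the augmented matrix and row-reduce:
[v₁|v₂|w] = 
  [ -1,  -2,  -5]
  [  0,   1,  -5]
  [  2,  -1,  -3]
R3 → R3 + (2)·R1
R3 → R3 + (5)·R2
REF = 
  [ -1,  -2,  -5]
  [  0,   1,  -5]
  [  0,   0, -38]

Row 3 reads [0 0 | -38], i.e. 0 = -38, so the system is inconsistent and w ∉ span{v₁, v₂}.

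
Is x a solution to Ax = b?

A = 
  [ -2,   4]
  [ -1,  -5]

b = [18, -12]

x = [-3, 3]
Yes

Ax = [18, -12] = b ✓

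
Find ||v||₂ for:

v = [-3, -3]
4.243

||v||₂ = √((-3)² + (-3)²) = √18 = 4.243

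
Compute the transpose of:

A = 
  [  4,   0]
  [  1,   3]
Aᵀ = 
  [  4,   1]
  [  0,   3]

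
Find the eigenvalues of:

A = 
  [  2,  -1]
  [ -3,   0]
tr(A) = 2, det(A) = -3
Characteristic polynomial: λ² - tr(A)λ + det(A) = λ² - 2λ - 3
λ² - 2λ - 3 = (λ + 1)(λ - 3)

λ = 3, -1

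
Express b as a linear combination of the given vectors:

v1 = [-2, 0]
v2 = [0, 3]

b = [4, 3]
c1 = -2, c2 = 1

b = -2·v1 + 1·v2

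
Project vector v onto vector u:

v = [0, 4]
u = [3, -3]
proj_u(v) = [-2, 2]

v·u = (0)(3) + (4)(-3) = -12
u·u = (3)² + (-3)² = 18
proj_u(v) = (v·u / u·u) × u = (-12/18) × u = (-2/3) × u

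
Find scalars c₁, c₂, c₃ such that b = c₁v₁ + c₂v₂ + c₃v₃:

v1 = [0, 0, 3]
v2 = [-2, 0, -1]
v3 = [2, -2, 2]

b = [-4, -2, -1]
c1 = 0, c2 = 3, c3 = 1

b = 0·v1 + 3·v2 + 1·v3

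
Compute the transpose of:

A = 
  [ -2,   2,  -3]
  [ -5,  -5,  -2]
Aᵀ = 
  [ -2,  -5]
  [  2,  -5]
  [ -3,  -2]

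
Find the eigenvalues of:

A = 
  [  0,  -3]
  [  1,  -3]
tr(A) = -3, det(A) = 3
Characteristic polynomial: λ² - tr(A)λ + det(A) = λ² + 3λ + 3
λ² + 3λ + 3 = 0  ⇒  λ = (-3 ± √((3)² - 4·(3)))/2 = (-3 ± √(-3))/2
  = (-3 + i√3)/2,  (-3 - i√3)/2

λ = (-3 + i√3)/2, (-3 - i√3)/2  (≈ -1.5 + 0.866i, -1.5 - 0.866i)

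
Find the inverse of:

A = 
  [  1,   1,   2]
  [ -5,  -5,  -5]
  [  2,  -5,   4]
det(A) = (1)·((-5)(4) - (-5)(-5)) - (1)·((-5)(4) - (-5)(2)) + (2)·((-5)(-5) - (-5)(2))
  = (1)(-45) - (1)(-10) + (2)(35)
  = 35
det(A) = 35 ≠ 0, so A is invertible.

Cofactors Cᵢⱼ = (-1)ⁱ⁺ʲ·Mᵢⱼ:
C = 
  [-45,  10,  35]
  [-14,   0,   7]
  [  5,  -5,   0]

adj(A) = Cᵀ:
adj(A) = 
  [-45, -14,   5]
  [ 10,   0,  -5]
  [ 35,   7,   0]

A⁻¹ = (1/35) · adj(A):
A⁻¹ = 
  [-9/7, -2/5,  1/7]
  [ 2/7,    0, -1/7]
  [   1,  1/5,    0]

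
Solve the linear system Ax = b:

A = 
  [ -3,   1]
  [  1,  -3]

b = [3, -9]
Row reduce the augmented matrix [A|b]:
R2 → R2 + (1/3)·R1
REF = 
  [  -3,    1,    3]
  [   0, -8/3,   -8]

Back-substitution:
x₂ = (-8) / (-8/3) = 3
x₁ = (3 - (1)(3)) / (-3) = 0

x = [0, 3]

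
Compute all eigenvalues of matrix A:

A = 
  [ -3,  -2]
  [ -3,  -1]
tr(A) = -4, det(A) = -3
Characteristic polynomial: λ² - tr(A)λ + det(A) = λ² + 4λ - 3
λ² + 4λ - 3 = 0  ⇒  λ = (-4 ± √((4)² - 4·(-3)))/2 = (-4 ± √(28))/2
  = -2 + √7,  -2 - √7

λ = -2 + √7, -2 - √7  (≈ 0.6458, -4.646)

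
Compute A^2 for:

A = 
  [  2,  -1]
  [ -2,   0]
A² = A·A:
A²[1,1] = (2)(2) + (-1)(-2) = 6
A²[1,2] = (2)(-1) + (-1)(0) = -2
A²[2,1] = (-2)(2) + (0)(-2) = -4
A²[2,2] = (-2)(-1) + (0)(0) = 2
A² = 
  [  6,  -2]
  [ -4,   2]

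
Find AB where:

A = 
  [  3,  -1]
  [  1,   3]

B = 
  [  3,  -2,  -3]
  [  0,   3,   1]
A is 2×2 and B is 2×3, so AB is 2×3. Each entry is (row of A)·(column of B):
AB[1,1] = (3)(3) + (-1)(0) = 9
AB[1,2] = (3)(-2) + (-1)(3) = -9
AB[1,3] = (3)(-3) + (-1)(1) = -10
AB[2,1] = (1)(3) + (3)(0) = 3
AB[2,2] = (1)(-2) + (3)(3) = 7
AB[2,3] = (1)(-3) + (3)(1) = 0

AB = 
  [  9,  -9, -10]
  [  3,   7,   0]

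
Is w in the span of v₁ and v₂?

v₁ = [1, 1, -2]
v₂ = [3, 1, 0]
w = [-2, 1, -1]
No

Form the augmented matrix and row-reduce:
[v₁|v₂|w] = 
  [  1,   3,  -2]
  [  1,   1,   1]
  [ -2,   0,  -1]
R2 → R2 - (1)·R1
R3 → R3 + (2)·R1
R3 → R3 + (3)·R2
REF = 
  [  1,   3,  -2]
  [  0,  -2,   3]
  [  0,   0,   4]

Row 3 reads [0 0 | 4], i.e. 0 = 4, so the system is inconsistent and w ∉ span{v₁, v₂}.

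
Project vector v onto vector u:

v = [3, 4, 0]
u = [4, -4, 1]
proj_u(v) = [-16/33, 16/33, -4/33]

v·u = (3)(4) + (4)(-4) + (0)(1) = -4
u·u = (4)² + (-4)² + (1)² = 33
proj_u(v) = (v·u / u·u) × u = (-4/33) × u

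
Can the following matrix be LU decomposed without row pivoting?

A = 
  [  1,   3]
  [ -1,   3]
Yes.
A[1,1] = 1 ≠ 0, so Gaussian elimination proceeds without a row swap: multiplier ℓ₂₁ = (-1)/(1) = -1, and U[2,2] = 3 - (-1)(3) = 6.
L = 
  [  1,   0]
  [ -1,   1]
U = 
  [  1,   3]
  [  0,   6]
Check row 2 of LU: [(-1)(1), (-1)(3) + 6] = [-1, 3] = row 2 of A ✓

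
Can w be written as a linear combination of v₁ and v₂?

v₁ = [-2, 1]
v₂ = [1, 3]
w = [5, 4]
Yes

Form the augmented matrix and row-reduce:
[v₁|v₂|w] = 
  [ -2,   1,   5]
  [  1,   3,   4]
R2 → R2 + (1/2)·R1
REF = 
  [  -2,    1,    5]
  [   0,  7/2, 13/2]

No row of the form [0 0 | nonzero], so the system is consistent. Back-substitution gives c₁ = -11/7, c₂ = 13/7: w = (-11/7)·v₁ + (13/7)·v₂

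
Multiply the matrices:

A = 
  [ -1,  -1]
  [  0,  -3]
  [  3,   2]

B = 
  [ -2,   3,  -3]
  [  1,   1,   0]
AB = 
  [  1,  -4,   3]
  [ -3,  -3,   0]
  [ -4,  11,  -9]

A is 3×2 and B is 2×3, so AB is 3×3. Each entry is (row of A)·(column of B):
AB[1,1] = (-1)(-2) + (-1)(1) = 1
AB[1,2] = (-1)(3) + (-1)(1) = -4
AB[1,3] = (-1)(-3) + (-1)(0) = 3
AB[2,1] = (0)(-2) + (-3)(1) = -3
AB[2,2] = (0)(3) + (-3)(1) = -3
AB[2,3] = (0)(-3) + (-3)(0) = 0
AB[3,1] = (3)(-2) + (2)(1) = -4
AB[3,2] = (3)(3) + (2)(1) = 11
AB[3,3] = (3)(-3) + (2)(0) = -9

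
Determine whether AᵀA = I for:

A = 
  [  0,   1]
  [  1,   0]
Yes

AᵀA = 
  [  1,   0]
  [  0,   1]
= I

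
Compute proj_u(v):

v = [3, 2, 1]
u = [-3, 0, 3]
proj_u(v) = [1, 0, -1]

v·u = (3)(-3) + (2)(0) + (1)(3) = -6
u·u = (-3)² + (0)² + (3)² = 18
proj_u(v) = (v·u / u·u) × u = (-6/18) × u = (-1/3) × u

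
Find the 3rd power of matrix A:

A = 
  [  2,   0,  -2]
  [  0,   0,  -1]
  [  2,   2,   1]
A² = A·A:
A²[1,1] = (2)(2) + (0)(0) + (-2)(2) = 0
A²[1,2] = (2)(0) + (0)(0) + (-2)(2) = -4
A²[1,3] = (2)(-2) + (0)(-1) + (-2)(1) = -6
A²[2,1] = (0)(2) + (0)(0) + (-1)(2) = -2
A²[2,2] = (0)(0) + (0)(0) + (-1)(2) = -2
A²[2,3] = (0)(-2) + (0)(-1) + (-1)(1) = -1
A²[3,1] = (2)(2) + (2)(0) + (1)(2) = 6
A²[3,2] = (2)(0) + (2)(0) + (1)(2) = 2
A²[3,3] = (2)(-2) + (2)(-1) + (1)(1) = -5
A² = 
  [  0,  -4,  -6]
  [ -2,  -2,  -1]
  [  6,   2,  -5]

A^3 = A^2·A:
A^3[1,1] = (0)(2) + (-4)(0) + (-6)(2) = -12
A^3[1,2] = (0)(0) + (-4)(0) + (-6)(2) = -12
A^3[1,3] = (0)(-2) + (-4)(-1) + (-6)(1) = -2
A^3[2,1] = (-2)(2) + (-2)(0) + (-1)(2) = -6
A^3[2,2] = (-2)(0) + (-2)(0) + (-1)(2) = -2
A^3[2,3] = (-2)(-2) + (-2)(-1) + (-1)(1) = 5
A^3[3,1] = (6)(2) + (2)(0) + (-5)(2) = 2
A^3[3,2] = (6)(0) + (2)(0) + (-5)(2) = -10
A^3[3,3] = (6)(-2) + (2)(-1) + (-5)(1) = -19
A^3 = 
  [-12, -12,  -2]
  [ -6,  -2,   5]
  [  2, -10, -19]

Therefore
A^3 = 
  [-12, -12,  -2]
  [ -6,  -2,   5]
  [  2, -10, -19]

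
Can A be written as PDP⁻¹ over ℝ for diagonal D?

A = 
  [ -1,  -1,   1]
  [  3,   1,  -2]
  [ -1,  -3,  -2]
No

Characteristic polynomial: det(λI - A) = λ³ + 2λ² - 3λ + 8
By the rational root theorem any rational root is an integer dividing 8; none of those is a root, so p(λ) has no rational roots and hence (being an irreducible cubic) no repeated roots.
Discriminant of the cubic: Δ = -2704
Δ < 0 ⇒ one real eigenvalue and a complex-conjugate pair: λ ≈ -3.506, 0.7532 + 1.309i, 0.7532 - 1.309i
Has complex eigenvalues (not diagonalizable over ℝ).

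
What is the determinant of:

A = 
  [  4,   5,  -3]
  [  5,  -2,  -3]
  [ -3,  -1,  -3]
Cofactor expansion along row 1:
det(A) = (4)·((-2)(-3) - (-3)(-1)) - (5)·((5)(-3) - (-3)(-3)) + (-3)·((5)(-1) - (-2)(-3))
  = (4)(3) - (5)(-24) + (-3)(-11)
  = 165

det(A) = 165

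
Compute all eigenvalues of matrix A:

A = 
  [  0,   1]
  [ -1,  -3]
λ = (-3 + √5)/2, (-3 - √5)/2  (≈ -0.382, -2.618)

tr(A) = -3, det(A) = 1
Characteristic polynomial: λ² - tr(A)λ + det(A) = λ² + 3λ + 1
λ² + 3λ + 1 = 0  ⇒  λ = (-3 ± √((3)² - 4·(1)))/2 = (-3 ± √(5))/2
  = (-3 + √5)/2,  (-3 - √5)/2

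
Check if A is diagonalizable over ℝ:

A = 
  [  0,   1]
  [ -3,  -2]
No

tr(A) = -2, det(A) = 3
Characteristic polynomial: λ² - tr(A)λ + det(A) = λ² + 2λ + 3
λ² + 2λ + 3 = 0  ⇒  λ = (-2 ± √((2)² - 4·(3)))/2 = (-2 ± √(-8))/2
  = -1 + i√2,  -1 - i√2
Eigenvalues: -1 + i√2, -1 - i√2  (≈ -1 + 1.414i, -1 - 1.414i)
Has complex eigenvalues (not diagonalizable over ℝ).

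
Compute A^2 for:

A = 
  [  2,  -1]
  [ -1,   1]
A² = A·A:
A²[1,1] = (2)(2) + (-1)(-1) = 5
A²[1,2] = (2)(-1) + (-1)(1) = -3
A²[2,1] = (-1)(2) + (1)(-1) = -3
A²[2,2] = (-1)(-1) + (1)(1) = 2
A² = 
  [  5,  -3]
  [ -3,   2]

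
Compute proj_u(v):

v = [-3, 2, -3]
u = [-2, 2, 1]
v·u = (-3)(-2) + (2)(2) + (-3)(1) = 7
u·u = (-2)² + (2)² + (1)² = 9
proj_u(v) = (v·u / u·u) × u = (7/9) × u

proj_u(v) = [-14/9, 14/9, 7/9]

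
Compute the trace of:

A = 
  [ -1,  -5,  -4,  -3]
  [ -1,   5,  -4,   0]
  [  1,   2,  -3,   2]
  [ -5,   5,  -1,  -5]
-4

tr(A) = -1 + 5 + -3 + -5 = -4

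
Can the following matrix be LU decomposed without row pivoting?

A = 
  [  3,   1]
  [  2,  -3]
Yes.
A[1,1] = 3 ≠ 0, so Gaussian elimination proceeds without a row swap: multiplier ℓ₂₁ = (2)/(3) = 2/3, and U[2,2] = -3 - (2/3)(1) = -11/3.
L = 
  [  1,   0]
  [2/3,   1]
U = 
  [    3,     1]
  [    0, -11/3]
Check row 2 of LU: [(2/3)(3), (2/3)(1) + (-11/3)] = [2, -3] = row 2 of A ✓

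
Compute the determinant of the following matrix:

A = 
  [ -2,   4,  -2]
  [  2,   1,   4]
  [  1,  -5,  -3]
28

Cofactor expansion along row 1:
det(A) = (-2)·((1)(-3) - (4)(-5)) - (4)·((2)(-3) - (4)(1)) + (-2)·((2)(-5) - (1)(1))
  = (-2)(17) - (4)(-10) + (-2)(-11)
  = 28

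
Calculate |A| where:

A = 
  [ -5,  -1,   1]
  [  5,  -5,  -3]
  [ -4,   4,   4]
Cofactor expansion along row 1:
det(A) = (-5)·((-5)(4) - (-3)(4)) - (-1)·((5)(4) - (-3)(-4)) + (1)·((5)(4) - (-5)(-4))
  = (-5)(-8) - (-1)(8) + (1)(0)
  = 48

det(A) = 48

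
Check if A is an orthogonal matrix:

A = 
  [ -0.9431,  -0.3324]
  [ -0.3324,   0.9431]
Yes

AᵀA = 
  [  0.9999,   0]
  [  0,   0.9999]
≈ I (equal to I up to the 4-dp rounding of the entries)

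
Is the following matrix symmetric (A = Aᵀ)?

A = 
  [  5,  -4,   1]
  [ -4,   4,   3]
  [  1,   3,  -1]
Yes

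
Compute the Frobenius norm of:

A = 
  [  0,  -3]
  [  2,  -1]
||A||_F = 3.742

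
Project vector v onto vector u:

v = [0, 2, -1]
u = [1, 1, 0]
proj_u(v) = [1, 1, 0]

v·u = (0)(1) + (2)(1) + (-1)(0) = 2
u·u = (1)² + (1)² + (0)² = 2
proj_u(v) = (v·u / u·u) × u = (2/2) × u = (1) × u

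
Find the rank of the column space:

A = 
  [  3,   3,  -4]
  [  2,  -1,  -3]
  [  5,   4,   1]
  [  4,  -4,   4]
dim(Col(A)) = 3

Row reduce:
R2 → R2 - (2/3)·R1
R3 → R3 - (5/3)·R1
R4 → R4 - (4/3)·R1
R3 → R3 - (1/3)·R2
R4 → R4 - (8/3)·R2
R4 → R4 - (46/35)·R3
REF = 
  [   3,    3,   -4]
  [   0,   -3, -1/3]
  [   0,    0, 70/9]
  [   0,    0,    0]
Pivot columns: 1, 2, 3 → 3 pivots.
dim(Col(A)) = number of pivot columns = 3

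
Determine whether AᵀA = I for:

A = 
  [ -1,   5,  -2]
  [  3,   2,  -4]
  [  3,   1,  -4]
No

AᵀA = 
  [ 19,   4, -22]
  [  4,  30, -22]
  [-22, -22,  36]
≠ I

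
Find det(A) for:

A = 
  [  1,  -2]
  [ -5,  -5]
For a 2×2 matrix, det = ad - bc = (1)(-5) - (-2)(-5) = -15

det(A) = -15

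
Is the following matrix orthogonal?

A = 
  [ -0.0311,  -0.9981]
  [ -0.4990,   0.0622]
No

AᵀA = 
  [  0.2500,   0]
  [  0,   1.0001]
≠ I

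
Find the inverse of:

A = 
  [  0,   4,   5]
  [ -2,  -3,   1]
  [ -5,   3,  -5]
det(A) = (0)·((-3)(-5) - (1)(3)) - (4)·((-2)(-5) - (1)(-5)) + (5)·((-2)(3) - (-3)(-5))
  = (0)(12) - (4)(15) + (5)(-21)
  = -165
det(A) = -165 ≠ 0, so A is invertible.

Cofactors Cᵢⱼ = (-1)ⁱ⁺ʲ·Mᵢⱼ:
C = 
  [ 12, -15, -21]
  [ 35,  25, -20]
  [ 19, -10,   8]

adj(A) = Cᵀ:
adj(A) = 
  [ 12,  35,  19]
  [-15,  25, -10]
  [-21, -20,   8]

A⁻¹ = (-1/165) · adj(A):
A⁻¹ = 
  [  -4/55,   -7/33, -19/165]
  [   1/11,   -5/33,    2/33]
  [   7/55,    4/33,  -8/165]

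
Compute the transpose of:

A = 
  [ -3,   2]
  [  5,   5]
Aᵀ = 
  [ -3,   5]
  [  2,   5]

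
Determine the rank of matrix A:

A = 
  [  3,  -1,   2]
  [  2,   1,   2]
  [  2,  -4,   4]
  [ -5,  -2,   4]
rank(A) = 3

Row reduce:
R2 → R2 - (2/3)·R1
R3 → R3 - (2/3)·R1
R4 → R4 + (5/3)·R1
R3 → R3 + (2)·R2
R4 → R4 + (11/5)·R2
R4 → R4 - (11/5)·R3
REF = 
  [  3,  -1,   2]
  [  0, 5/3, 2/3]
  [  0,   0,   4]
  [  0,   0,   0]
Pivot columns: 1, 2, 3 → 3 pivots.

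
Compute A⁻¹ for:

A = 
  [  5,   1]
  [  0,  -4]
det(A) = (5)(-4) - (1)(0) = -20
For a 2×2 matrix, A⁻¹ = (1/det(A)) · [[d, -b], [-c, a]]
    = (-1/20) · [[-4, -1], [0, 5]]

A⁻¹ = 
  [ 1/5, 1/20]
  [   0, -1/4]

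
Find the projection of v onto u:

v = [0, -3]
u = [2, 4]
proj_u(v) = [-6/5, -12/5]

v·u = (0)(2) + (-3)(4) = -12
u·u = (2)² + (4)² = 20
proj_u(v) = (v·u / u·u) × u = (-12/20) × u = (-3/5) × u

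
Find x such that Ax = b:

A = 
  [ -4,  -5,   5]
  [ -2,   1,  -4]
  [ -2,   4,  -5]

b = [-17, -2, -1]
Row reduce the augmented matrix [A|b]:
R2 → R2 - (1/2)·R1
R3 → R3 - (1/2)·R1
R3 → R3 - (13/7)·R2
REF = 
  [   -4,    -5,     5,   -17]
  [    0,   7/2, -13/2,  13/2]
  [    0,     0,  32/7, -32/7]

Back-substitution:
x₃ = (-32/7) / (32/7) = -1
x₂ = (13/2 - (-13/2)(-1)) / (7/2) = 0
x₁ = (-17 - (-5)(0) - (5)(-1)) / (-4) = 3

x = [3, 0, -1]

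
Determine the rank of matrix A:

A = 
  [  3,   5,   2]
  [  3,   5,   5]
Row reduce:
R2 → R2 - (1)·R1
REF = 
  [  3,   5,   2]
  [  0,   0,   3]
Pivot columns: 1, 3 → 2 pivots.

rank(A) = 2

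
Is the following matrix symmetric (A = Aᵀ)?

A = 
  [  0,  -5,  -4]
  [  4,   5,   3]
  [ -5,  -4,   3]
No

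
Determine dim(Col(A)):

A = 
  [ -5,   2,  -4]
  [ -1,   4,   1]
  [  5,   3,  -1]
Row reduce:
R2 → R2 - (1/5)·R1
R3 → R3 + (1)·R1
R3 → R3 - (25/18)·R2
REF = 
  [   -5,     2,    -4]
  [    0,  18/5,   9/5]
  [    0,     0, -15/2]
Pivot columns: 1, 2, 3 → 3 pivots.
dim(Col(A)) = number of pivot columns = 3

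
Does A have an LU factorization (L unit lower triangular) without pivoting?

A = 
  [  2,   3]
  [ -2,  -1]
Yes.
A[1,1] = 2 ≠ 0, so Gaussian elimination proceeds without a row swap: multiplier ℓ₂₁ = (-2)/(2) = -1, and U[2,2] = -1 - (-1)(3) = 2.
L = 
  [  1,   0]
  [ -1,   1]
U = 
  [  2,   3]
  [  0,   2]
Check row 2 of LU: [(-1)(2), (-1)(3) + 2] = [-2, -1] = row 2 of A ✓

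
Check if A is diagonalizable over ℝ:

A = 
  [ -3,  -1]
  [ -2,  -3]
Yes

tr(A) = -6, det(A) = 7
Characteristic polynomial: λ² - tr(A)λ + det(A) = λ² + 6λ + 7
λ² + 6λ + 7 = 0  ⇒  λ = (-6 ± √((6)² - 4·(7)))/2 = (-6 ± √(8))/2
  = -3 + √2,  -3 - √2
Eigenvalues: -3 + √2, -3 - √2  (≈ -1.586, -4.414)
The two irrational eigenvalues are distinct (simple), so each has alg. mult. = geom. mult. = 1.
Sum of geometric multiplicities equals n, so A has n independent eigenvectors.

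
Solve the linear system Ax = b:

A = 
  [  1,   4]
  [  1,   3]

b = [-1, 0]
x = [3, -1]

Row reduce the augmented matrix [A|b]:
R2 → R2 - (1)·R1
REF = 
  [  1,   4,  -1]
  [  0,  -1,   1]

Back-substitution:
x₂ = 1 / (-1) = -1
x₁ = (-1 - (4)(-1)) / 1 = 3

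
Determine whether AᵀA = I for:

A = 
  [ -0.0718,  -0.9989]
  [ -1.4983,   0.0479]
No

AᵀA = 
  [  2.2501,   0]
  [  0,   1.0001]
≠ I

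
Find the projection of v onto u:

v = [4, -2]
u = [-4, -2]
proj_u(v) = [12/5, 6/5]

v·u = (4)(-4) + (-2)(-2) = -12
u·u = (-4)² + (-2)² = 20
proj_u(v) = (v·u / u·u) × u = (-12/20) × u = (-3/5) × u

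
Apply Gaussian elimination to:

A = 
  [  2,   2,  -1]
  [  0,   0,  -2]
Row operations:
No row operations needed (already in echelon form).

Resulting echelon form:
REF = 
  [  2,   2,  -1]
  [  0,   0,  -2]

Rank = 2 (number of non-zero pivot rows).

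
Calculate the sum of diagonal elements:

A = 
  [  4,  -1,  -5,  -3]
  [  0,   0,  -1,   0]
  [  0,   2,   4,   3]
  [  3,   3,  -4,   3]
11

tr(A) = 4 + 0 + 4 + 3 = 11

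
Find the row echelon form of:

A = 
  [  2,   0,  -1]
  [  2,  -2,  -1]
Row operations:
R2 → R2 - (1)·R1

Resulting echelon form:
REF = 
  [  2,   0,  -1]
  [  0,  -2,   0]

Rank = 2 (number of non-zero pivot rows).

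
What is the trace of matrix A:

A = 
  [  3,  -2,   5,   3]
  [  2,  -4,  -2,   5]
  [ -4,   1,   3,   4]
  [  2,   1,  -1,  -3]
-1

tr(A) = 3 + -4 + 3 + -3 = -1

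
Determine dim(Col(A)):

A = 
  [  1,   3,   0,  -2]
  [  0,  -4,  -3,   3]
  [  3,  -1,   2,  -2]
dim(Col(A)) = 3

Row reduce:
R3 → R3 - (3)·R1
R3 → R3 - (5/2)·R2
REF = 
  [   1,    3,    0,   -2]
  [   0,   -4,   -3,    3]
  [   0,    0, 19/2, -7/2]
Pivot columns: 1, 2, 3 → 3 pivots.
dim(Col(A)) = number of pivot columns = 3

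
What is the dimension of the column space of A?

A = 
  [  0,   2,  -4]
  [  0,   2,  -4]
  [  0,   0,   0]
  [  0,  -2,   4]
dim(Col(A)) = 1

Row reduce:
R2 → R2 - (1)·R1
R4 → R4 + (1)·R1
REF = 
  [  0,   2,  -4]
  [  0,   0,   0]
  [  0,   0,   0]
  [  0,   0,   0]
Pivot columns: 2 → 1 pivot.
dim(Col(A)) = number of pivot columns = 1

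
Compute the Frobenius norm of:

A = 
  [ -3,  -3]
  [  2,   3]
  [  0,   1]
||A||_F = 5.657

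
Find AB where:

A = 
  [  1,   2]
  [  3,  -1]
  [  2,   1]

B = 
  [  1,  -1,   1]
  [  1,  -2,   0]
A is 3×2 and B is 2×3, so AB is 3×3. Each entry is (row of A)·(column of B):
AB[1,1] = (1)(1) + (2)(1) = 3
AB[1,2] = (1)(-1) + (2)(-2) = -5
AB[1,3] = (1)(1) + (2)(0) = 1
AB[2,1] = (3)(1) + (-1)(1) = 2
AB[2,2] = (3)(-1) + (-1)(-2) = -1
AB[2,3] = (3)(1) + (-1)(0) = 3
AB[3,1] = (2)(1) + (1)(1) = 3
AB[3,2] = (2)(-1) + (1)(-2) = -4
AB[3,3] = (2)(1) + (1)(0) = 2

AB = 
  [  3,  -5,   1]
  [  2,  -1,   3]
  [  3,  -4,   2]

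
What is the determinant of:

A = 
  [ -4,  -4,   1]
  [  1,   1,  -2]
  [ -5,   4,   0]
-63

Cofactor expansion along row 1:
det(A) = (-4)·((1)(0) - (-2)(4)) - (-4)·((1)(0) - (-2)(-5)) + (1)·((1)(4) - (1)(-5))
  = (-4)(8) - (-4)(-10) + (1)(9)
  = -63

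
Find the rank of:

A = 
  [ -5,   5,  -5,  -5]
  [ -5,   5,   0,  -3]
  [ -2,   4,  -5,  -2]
Row reduce:
R2 → R2 - (1)·R1
R3 → R3 - (2/5)·R1
Swap R2 ↔ R3
REF = 
  [ -5,   5,  -5,  -5]
  [  0,   2,  -3,   0]
  [  0,   0,   5,   2]
Pivot columns: 1, 2, 3 → 3 pivots.

rank(A) = 3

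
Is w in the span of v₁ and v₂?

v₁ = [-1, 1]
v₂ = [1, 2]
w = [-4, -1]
Yes

Form the augmented matrix and row-reduce:
[v₁|v₂|w] = 
  [ -1,   1,  -4]
  [  1,   2,  -1]
R2 → R2 + (1)·R1
REF = 
  [ -1,   1,  -4]
  [  0,   3,  -5]

No row of the form [0 0 | nonzero], so the system is consistent. Back-substitution gives c₁ = 7/3, c₂ = -5/3: w = (7/3)·v₁ + (-5/3)·v₂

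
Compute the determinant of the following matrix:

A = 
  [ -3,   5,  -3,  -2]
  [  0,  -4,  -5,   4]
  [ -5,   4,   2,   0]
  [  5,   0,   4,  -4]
12

Cofactor expansion along row 1: det(A) = a₁₁M₁₁ - a₁₂M₁₂ + a₁₃M₁₃ - a₁₄M₁₄

M₁₁ = det[[-4, -5, 4]; [4, 2, 0]; [0, 4, -4]]
  = (-4)·((2)(-4) - (0)(4)) - (-5)·((4)(-4) - (0)(0)) + (4)·((4)(4) - (2)(0))
  = (-4)(-8) - (-5)(-16) + (4)(16)
  = 16
M₁₂ = det[[0, -5, 4]; [-5, 2, 0]; [5, 4, -4]]
  = (0)·((2)(-4) - (0)(4)) - (-5)·((-5)(-4) - (0)(5)) + (4)·((-5)(4) - (2)(5))
  = (0)(-8) - (-5)(20) + (4)(-30)
  = -20
M₁₃ = det[[0, -4, 4]; [-5, 4, 0]; [5, 0, -4]]
  = (0)·((4)(-4) - (0)(0)) - (-4)·((-5)(-4) - (0)(5)) + (4)·((-5)(0) - (4)(5))
  = (0)(-16) - (-4)(20) + (4)(-20)
  = 0
M₁₄ = det[[0, -4, -5]; [-5, 4, 2]; [5, 0, 4]]
  = (0)·((4)(4) - (2)(0)) - (-4)·((-5)(4) - (2)(5)) + (-5)·((-5)(0) - (4)(5))
  = (0)(16) - (-4)(-30) + (-5)(-20)
  = -20

det(A) = (-3)(16) - (5)(-20) + (-3)(0) - (-2)(-20) = 12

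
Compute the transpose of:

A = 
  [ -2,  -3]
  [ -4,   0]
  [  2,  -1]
Aᵀ = 
  [ -2,  -4,   2]
  [ -3,   0,  -1]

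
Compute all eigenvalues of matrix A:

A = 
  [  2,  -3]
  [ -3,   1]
tr(A) = 3, det(A) = -7
Characteristic polynomial: λ² - tr(A)λ + det(A) = λ² - 3λ - 7
λ² - 3λ - 7 = 0  ⇒  λ = (3 ± √((-3)² - 4·(-7)))/2 = (3 ± √(37))/2
  = (3 + √37)/2,  (3 - √37)/2

λ = (3 + √37)/2, (3 - √37)/2  (≈ 4.541, -1.541)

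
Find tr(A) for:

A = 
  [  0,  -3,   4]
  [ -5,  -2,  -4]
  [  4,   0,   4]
2

tr(A) = 0 + -2 + 4 = 2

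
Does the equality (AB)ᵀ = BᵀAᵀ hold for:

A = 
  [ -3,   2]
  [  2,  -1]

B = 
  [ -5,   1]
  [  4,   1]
Yes

(AB)ᵀ = 
  [ 23, -14]
  [ -1,   1]

BᵀAᵀ = 
  [ 23, -14]
  [ -1,   1]

Both sides are equal — this is the standard identity (AB)ᵀ = BᵀAᵀ, which holds for all A, B.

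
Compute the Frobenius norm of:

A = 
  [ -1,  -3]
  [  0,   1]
||A||_F = 3.317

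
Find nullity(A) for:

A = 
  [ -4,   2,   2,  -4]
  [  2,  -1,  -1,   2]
nullity(A) = 3

Row reduce:
R2 → R2 + (1/2)·R1
REF = 
  [ -4,   2,   2,  -4]
  [  0,   0,   0,   0]
Pivot columns: 1 → 1 pivot.
rank(A) = 1, so nullity(A) = 4 - 1 = 3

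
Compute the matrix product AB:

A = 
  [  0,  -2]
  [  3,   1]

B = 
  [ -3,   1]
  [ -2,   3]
AB = 
  [  4,  -6]
  [-11,   6]

A is 2×2 and B is 2×2, so AB is 2×2. Each entry is (row of A)·(column of B):
AB[1,1] = (0)(-3) + (-2)(-2) = 4
AB[1,2] = (0)(1) + (-2)(3) = -6
AB[2,1] = (3)(-3) + (1)(-2) = -11
AB[2,2] = (3)(1) + (1)(3) = 6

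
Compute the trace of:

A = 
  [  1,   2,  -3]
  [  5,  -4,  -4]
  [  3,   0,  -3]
-6

tr(A) = 1 + -4 + -3 = -6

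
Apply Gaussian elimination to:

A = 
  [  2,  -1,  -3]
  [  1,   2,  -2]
Row operations:
R2 → R2 - (1/2)·R1

Resulting echelon form:
REF = 
  [   2,   -1,   -3]
  [   0,  5/2, -1/2]

Rank = 2 (number of non-zero pivot rows).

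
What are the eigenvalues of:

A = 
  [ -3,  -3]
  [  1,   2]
λ = (-1 + √13)/2, (-1 - √13)/2  (≈ 1.303, -2.303)

tr(A) = -1, det(A) = -3
Characteristic polynomial: λ² - tr(A)λ + det(A) = λ² + λ - 3
λ² + λ - 3 = 0  ⇒  λ = (-1 ± √((1)² - 4·(-3)))/2 = (-1 ± √(13))/2
  = (-1 + √13)/2,  (-1 - √13)/2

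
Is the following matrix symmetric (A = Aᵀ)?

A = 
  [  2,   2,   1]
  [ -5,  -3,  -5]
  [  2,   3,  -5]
No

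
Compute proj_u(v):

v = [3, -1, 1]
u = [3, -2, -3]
v·u = (3)(3) + (-1)(-2) + (1)(-3) = 8
u·u = (3)² + (-2)² + (-3)² = 22
proj_u(v) = (v·u / u·u) × u = (8/22) × u = (4/11) × u

proj_u(v) = [12/11, -8/11, -12/11]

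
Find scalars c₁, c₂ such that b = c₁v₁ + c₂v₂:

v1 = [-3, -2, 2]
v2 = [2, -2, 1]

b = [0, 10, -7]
c1 = -2, c2 = -3

b = -2·v1 + -3·v2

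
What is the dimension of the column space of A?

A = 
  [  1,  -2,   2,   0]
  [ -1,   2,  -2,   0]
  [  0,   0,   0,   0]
dim(Col(A)) = 1

Row reduce:
R2 → R2 + (1)·R1
REF = 
  [  1,  -2,   2,   0]
  [  0,   0,   0,   0]
  [  0,   0,   0,   0]
Pivot columns: 1 → 1 pivot.
dim(Col(A)) = number of pivot columns = 1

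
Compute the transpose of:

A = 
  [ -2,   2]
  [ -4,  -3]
Aᵀ = 
  [ -2,  -4]
  [  2,  -3]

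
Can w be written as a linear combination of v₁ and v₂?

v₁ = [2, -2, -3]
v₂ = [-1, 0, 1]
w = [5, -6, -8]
Yes

Form the augmented matrix and row-reduce:
[v₁|v₂|w] = 
  [  2,  -1,   5]
  [ -2,   0,  -6]
  [ -3,   1,  -8]
R2 → R2 + (1)·R1
R3 → R3 + (3/2)·R1
R3 → R3 - (1/2)·R2
REF = 
  [  2,  -1,   5]
  [  0,  -1,  -1]
  [  0,   0,   0]

No row of the form [0 0 | nonzero], so the system is consistent. Back-substitution gives c₁ = 3, c₂ = 1: w = (3)·v₁ + (1)·v₂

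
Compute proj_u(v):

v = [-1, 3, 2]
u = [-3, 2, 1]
proj_u(v) = [-33/14, 11/7, 11/14]

v·u = (-1)(-3) + (3)(2) + (2)(1) = 11
u·u = (-3)² + (2)² + (1)² = 14
proj_u(v) = (v·u / u·u) × u = (11/14) × u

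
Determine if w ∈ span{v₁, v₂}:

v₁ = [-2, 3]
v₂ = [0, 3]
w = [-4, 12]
Yes

Form the augmented matrix and row-reduce:
[v₁|v₂|w] = 
  [ -2,   0,  -4]
  [  3,   3,  12]
R2 → R2 + (3/2)·R1
REF = 
  [ -2,   0,  -4]
  [  0,   3,   6]

No row of the form [0 0 | nonzero], so the system is consistent. Back-substitution gives c₁ = 2, c₂ = 2: w = (2)·v₁ + (2)·v₂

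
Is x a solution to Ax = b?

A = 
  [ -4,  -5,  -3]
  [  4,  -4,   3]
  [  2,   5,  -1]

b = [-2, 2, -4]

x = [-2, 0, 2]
No

Ax = [2, -2, -6] ≠ b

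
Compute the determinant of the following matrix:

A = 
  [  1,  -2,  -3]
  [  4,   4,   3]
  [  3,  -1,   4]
Cofactor expansion along row 1:
det(A) = (1)·((4)(4) - (3)(-1)) - (-2)·((4)(4) - (3)(3)) + (-3)·((4)(-1) - (4)(3))
  = (1)(19) - (-2)(7) + (-3)(-16)
  = 81

det(A) = 81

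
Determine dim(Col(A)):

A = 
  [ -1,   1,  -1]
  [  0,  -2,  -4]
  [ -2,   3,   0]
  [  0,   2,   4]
Row reduce:
R3 → R3 - (2)·R1
R3 → R3 + (1/2)·R2
R4 → R4 + (1)·R2
REF = 
  [ -1,   1,  -1]
  [  0,  -2,  -4]
  [  0,   0,   0]
  [  0,   0,   0]
Pivot columns: 1, 2 → 2 pivots.
dim(Col(A)) = number of pivot columns = 2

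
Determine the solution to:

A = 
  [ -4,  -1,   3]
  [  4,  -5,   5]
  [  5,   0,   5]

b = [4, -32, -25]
Row reduce the augmented matrix [A|b]:
R2 → R2 + (1)·R1
R3 → R3 + (5/4)·R1
R3 → R3 - (5/24)·R2
REF = 
  [   -4,    -1,     3,     4]
  [    0,    -6,     8,   -28]
  [    0,     0, 85/12, -85/6]

Back-substitution:
x₃ = (-85/6) / (85/12) = -2
x₂ = (-28 - (8)(-2)) / (-6) = 2
x₁ = (4 - (-1)(2) - (3)(-2)) / (-4) = -3

x = [-3, 2, -2]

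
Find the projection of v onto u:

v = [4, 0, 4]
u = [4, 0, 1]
v·u = (4)(4) + (0)(0) + (4)(1) = 20
u·u = (4)² + (0)² + (1)² = 17
proj_u(v) = (v·u / u·u) × u = (20/17) × u

proj_u(v) = [80/17, 0, 20/17]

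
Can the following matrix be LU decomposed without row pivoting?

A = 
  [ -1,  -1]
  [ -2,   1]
Yes.
A[1,1] = -1 ≠ 0, so Gaussian elimination proceeds without a row swap: multiplier ℓ₂₁ = (-2)/(-1) = 2, and U[2,2] = 1 - (2)(-1) = 3.
L = 
  [  1,   0]
  [  2,   1]
U = 
  [ -1,  -1]
  [  0,   3]
Check row 2 of LU: [(2)(-1), (2)(-1) + 3] = [-2, 1] = row 2 of A ✓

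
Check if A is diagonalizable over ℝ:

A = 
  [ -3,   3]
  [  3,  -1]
Yes

tr(A) = -4, det(A) = -6
Characteristic polynomial: λ² - tr(A)λ + det(A) = λ² + 4λ - 6
λ² + 4λ - 6 = 0  ⇒  λ = (-4 ± √((4)² - 4·(-6)))/2 = (-4 ± √(40))/2
  = -2 + √10,  -2 - √10
Eigenvalues: -2 + √10, -2 - √10  (≈ 1.162, -5.162)
The two irrational eigenvalues are distinct (simple), so each has alg. mult. = geom. mult. = 1.
Sum of geometric multiplicities equals n, so A has n independent eigenvectors.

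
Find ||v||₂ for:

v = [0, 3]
3

||v||₂ = √((0)² + (3)²) = √9 = 3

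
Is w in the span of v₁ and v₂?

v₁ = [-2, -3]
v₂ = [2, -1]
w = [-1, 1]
Yes

Form the augmented matrix and row-reduce:
[v₁|v₂|w] = 
  [ -2,   2,  -1]
  [ -3,  -1,   1]
R2 → R2 - (3/2)·R1
REF = 
  [ -2,   2,  -1]
  [  0,  -4, 5/2]

No row of the form [0 0 | nonzero], so the system is consistent. Back-substitution gives c₁ = -1/8, c₂ = -5/8: w = (-1/8)·v₁ + (-5/8)·v₂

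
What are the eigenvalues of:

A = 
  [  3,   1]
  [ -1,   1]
λ = 2, 2

tr(A) = 4, det(A) = 4
Characteristic polynomial: λ² - tr(A)λ + det(A) = λ² - 4λ + 4
λ² - 4λ + 4 = (λ - 2)²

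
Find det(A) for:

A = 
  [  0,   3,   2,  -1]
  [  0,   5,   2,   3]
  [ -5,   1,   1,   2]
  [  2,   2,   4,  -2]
188

Cofactor expansion along row 1: det(A) = a₁₁M₁₁ - a₁₂M₁₂ + a₁₃M₁₃ - a₁₄M₁₄

M₁₁ = det[[5, 2, 3]; [1, 1, 2]; [2, 4, -2]]
  = (5)·((1)(-2) - (2)(4)) - (2)·((1)(-2) - (2)(2)) + (3)·((1)(4) - (1)(2))
  = (5)(-10) - (2)(-6) + (3)(2)
  = -32
M₁₂ = det[[0, 2, 3]; [-5, 1, 2]; [2, 4, -2]]
  = (0)·((1)(-2) - (2)(4)) - (2)·((-5)(-2) - (2)(2)) + (3)·((-5)(4) - (1)(2))
  = (0)(-10) - (2)(6) + (3)(-22)
  = -78
M₁₃ = det[[0, 5, 3]; [-5, 1, 2]; [2, 2, -2]]
  = (0)·((1)(-2) - (2)(2)) - (5)·((-5)(-2) - (2)(2)) + (3)·((-5)(2) - (1)(2))
  = (0)(-6) - (5)(6) + (3)(-12)
  = -66
M₁₄ = det[[0, 5, 2]; [-5, 1, 1]; [2, 2, 4]]
  = (0)·((1)(4) - (1)(2)) - (5)·((-5)(4) - (1)(2)) + (2)·((-5)(2) - (1)(2))
  = (0)(2) - (5)(-22) + (2)(-12)
  = 86

det(A) = (0)(-32) - (3)(-78) + (2)(-66) - (-1)(86) = 188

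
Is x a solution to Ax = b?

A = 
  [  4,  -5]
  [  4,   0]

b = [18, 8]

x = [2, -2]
Yes

Ax = [18, 8] = b ✓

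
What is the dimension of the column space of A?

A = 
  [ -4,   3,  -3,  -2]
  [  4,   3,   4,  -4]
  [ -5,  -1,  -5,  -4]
dim(Col(A)) = 3

Row reduce:
R2 → R2 + (1)·R1
R3 → R3 - (5/4)·R1
R3 → R3 + (19/24)·R2
REF = 
  [    -4,      3,     -3,     -2]
  [     0,      6,      1,     -6]
  [     0,      0, -11/24,  -25/4]
Pivot columns: 1, 2, 3 → 3 pivots.
dim(Col(A)) = number of pivot columns = 3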